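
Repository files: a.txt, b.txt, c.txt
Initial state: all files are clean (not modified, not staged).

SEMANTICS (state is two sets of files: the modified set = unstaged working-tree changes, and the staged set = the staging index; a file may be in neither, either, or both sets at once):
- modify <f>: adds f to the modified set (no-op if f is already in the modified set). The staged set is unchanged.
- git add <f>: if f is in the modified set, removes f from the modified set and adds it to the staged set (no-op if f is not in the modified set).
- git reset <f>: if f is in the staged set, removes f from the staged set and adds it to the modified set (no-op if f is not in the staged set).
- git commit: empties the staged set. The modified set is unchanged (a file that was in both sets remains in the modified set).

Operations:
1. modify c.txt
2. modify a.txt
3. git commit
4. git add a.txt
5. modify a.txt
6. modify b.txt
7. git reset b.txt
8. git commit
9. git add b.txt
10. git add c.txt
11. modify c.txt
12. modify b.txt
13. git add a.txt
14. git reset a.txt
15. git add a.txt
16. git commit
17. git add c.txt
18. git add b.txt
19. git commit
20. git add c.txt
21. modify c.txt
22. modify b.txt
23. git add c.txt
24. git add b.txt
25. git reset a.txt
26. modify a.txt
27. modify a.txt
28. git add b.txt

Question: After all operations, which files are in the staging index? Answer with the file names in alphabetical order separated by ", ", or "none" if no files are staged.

After op 1 (modify c.txt): modified={c.txt} staged={none}
After op 2 (modify a.txt): modified={a.txt, c.txt} staged={none}
After op 3 (git commit): modified={a.txt, c.txt} staged={none}
After op 4 (git add a.txt): modified={c.txt} staged={a.txt}
After op 5 (modify a.txt): modified={a.txt, c.txt} staged={a.txt}
After op 6 (modify b.txt): modified={a.txt, b.txt, c.txt} staged={a.txt}
After op 7 (git reset b.txt): modified={a.txt, b.txt, c.txt} staged={a.txt}
After op 8 (git commit): modified={a.txt, b.txt, c.txt} staged={none}
After op 9 (git add b.txt): modified={a.txt, c.txt} staged={b.txt}
After op 10 (git add c.txt): modified={a.txt} staged={b.txt, c.txt}
After op 11 (modify c.txt): modified={a.txt, c.txt} staged={b.txt, c.txt}
After op 12 (modify b.txt): modified={a.txt, b.txt, c.txt} staged={b.txt, c.txt}
After op 13 (git add a.txt): modified={b.txt, c.txt} staged={a.txt, b.txt, c.txt}
After op 14 (git reset a.txt): modified={a.txt, b.txt, c.txt} staged={b.txt, c.txt}
After op 15 (git add a.txt): modified={b.txt, c.txt} staged={a.txt, b.txt, c.txt}
After op 16 (git commit): modified={b.txt, c.txt} staged={none}
After op 17 (git add c.txt): modified={b.txt} staged={c.txt}
After op 18 (git add b.txt): modified={none} staged={b.txt, c.txt}
After op 19 (git commit): modified={none} staged={none}
After op 20 (git add c.txt): modified={none} staged={none}
After op 21 (modify c.txt): modified={c.txt} staged={none}
After op 22 (modify b.txt): modified={b.txt, c.txt} staged={none}
After op 23 (git add c.txt): modified={b.txt} staged={c.txt}
After op 24 (git add b.txt): modified={none} staged={b.txt, c.txt}
After op 25 (git reset a.txt): modified={none} staged={b.txt, c.txt}
After op 26 (modify a.txt): modified={a.txt} staged={b.txt, c.txt}
After op 27 (modify a.txt): modified={a.txt} staged={b.txt, c.txt}
After op 28 (git add b.txt): modified={a.txt} staged={b.txt, c.txt}

Answer: b.txt, c.txt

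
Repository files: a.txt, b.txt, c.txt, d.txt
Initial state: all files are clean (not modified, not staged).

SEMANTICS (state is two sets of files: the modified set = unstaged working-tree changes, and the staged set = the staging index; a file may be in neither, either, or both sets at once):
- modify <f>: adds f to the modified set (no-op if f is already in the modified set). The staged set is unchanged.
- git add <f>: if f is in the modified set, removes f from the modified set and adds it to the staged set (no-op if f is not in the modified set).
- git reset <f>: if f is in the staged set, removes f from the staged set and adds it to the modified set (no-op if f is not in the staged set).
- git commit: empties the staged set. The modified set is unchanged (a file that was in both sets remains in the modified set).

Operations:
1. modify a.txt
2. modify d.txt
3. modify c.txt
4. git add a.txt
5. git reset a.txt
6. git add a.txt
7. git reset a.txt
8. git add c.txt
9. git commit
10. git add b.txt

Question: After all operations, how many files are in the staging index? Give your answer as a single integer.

After op 1 (modify a.txt): modified={a.txt} staged={none}
After op 2 (modify d.txt): modified={a.txt, d.txt} staged={none}
After op 3 (modify c.txt): modified={a.txt, c.txt, d.txt} staged={none}
After op 4 (git add a.txt): modified={c.txt, d.txt} staged={a.txt}
After op 5 (git reset a.txt): modified={a.txt, c.txt, d.txt} staged={none}
After op 6 (git add a.txt): modified={c.txt, d.txt} staged={a.txt}
After op 7 (git reset a.txt): modified={a.txt, c.txt, d.txt} staged={none}
After op 8 (git add c.txt): modified={a.txt, d.txt} staged={c.txt}
After op 9 (git commit): modified={a.txt, d.txt} staged={none}
After op 10 (git add b.txt): modified={a.txt, d.txt} staged={none}
Final staged set: {none} -> count=0

Answer: 0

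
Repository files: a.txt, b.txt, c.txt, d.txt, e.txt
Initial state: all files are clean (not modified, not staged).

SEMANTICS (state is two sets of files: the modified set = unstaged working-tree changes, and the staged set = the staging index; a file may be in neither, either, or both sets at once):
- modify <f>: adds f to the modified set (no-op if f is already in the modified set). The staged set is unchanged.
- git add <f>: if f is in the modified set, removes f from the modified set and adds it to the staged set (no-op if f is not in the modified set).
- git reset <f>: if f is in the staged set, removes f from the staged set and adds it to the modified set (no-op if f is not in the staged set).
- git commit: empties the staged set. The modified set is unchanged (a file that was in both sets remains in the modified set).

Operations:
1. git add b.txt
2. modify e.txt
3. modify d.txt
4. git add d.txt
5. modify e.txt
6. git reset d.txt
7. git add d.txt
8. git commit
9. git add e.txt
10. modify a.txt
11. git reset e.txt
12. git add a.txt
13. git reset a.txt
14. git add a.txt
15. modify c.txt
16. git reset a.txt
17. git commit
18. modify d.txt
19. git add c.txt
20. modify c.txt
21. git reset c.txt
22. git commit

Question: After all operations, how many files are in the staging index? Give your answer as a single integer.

Answer: 0

Derivation:
After op 1 (git add b.txt): modified={none} staged={none}
After op 2 (modify e.txt): modified={e.txt} staged={none}
After op 3 (modify d.txt): modified={d.txt, e.txt} staged={none}
After op 4 (git add d.txt): modified={e.txt} staged={d.txt}
After op 5 (modify e.txt): modified={e.txt} staged={d.txt}
After op 6 (git reset d.txt): modified={d.txt, e.txt} staged={none}
After op 7 (git add d.txt): modified={e.txt} staged={d.txt}
After op 8 (git commit): modified={e.txt} staged={none}
After op 9 (git add e.txt): modified={none} staged={e.txt}
After op 10 (modify a.txt): modified={a.txt} staged={e.txt}
After op 11 (git reset e.txt): modified={a.txt, e.txt} staged={none}
After op 12 (git add a.txt): modified={e.txt} staged={a.txt}
After op 13 (git reset a.txt): modified={a.txt, e.txt} staged={none}
After op 14 (git add a.txt): modified={e.txt} staged={a.txt}
After op 15 (modify c.txt): modified={c.txt, e.txt} staged={a.txt}
After op 16 (git reset a.txt): modified={a.txt, c.txt, e.txt} staged={none}
After op 17 (git commit): modified={a.txt, c.txt, e.txt} staged={none}
After op 18 (modify d.txt): modified={a.txt, c.txt, d.txt, e.txt} staged={none}
After op 19 (git add c.txt): modified={a.txt, d.txt, e.txt} staged={c.txt}
After op 20 (modify c.txt): modified={a.txt, c.txt, d.txt, e.txt} staged={c.txt}
After op 21 (git reset c.txt): modified={a.txt, c.txt, d.txt, e.txt} staged={none}
After op 22 (git commit): modified={a.txt, c.txt, d.txt, e.txt} staged={none}
Final staged set: {none} -> count=0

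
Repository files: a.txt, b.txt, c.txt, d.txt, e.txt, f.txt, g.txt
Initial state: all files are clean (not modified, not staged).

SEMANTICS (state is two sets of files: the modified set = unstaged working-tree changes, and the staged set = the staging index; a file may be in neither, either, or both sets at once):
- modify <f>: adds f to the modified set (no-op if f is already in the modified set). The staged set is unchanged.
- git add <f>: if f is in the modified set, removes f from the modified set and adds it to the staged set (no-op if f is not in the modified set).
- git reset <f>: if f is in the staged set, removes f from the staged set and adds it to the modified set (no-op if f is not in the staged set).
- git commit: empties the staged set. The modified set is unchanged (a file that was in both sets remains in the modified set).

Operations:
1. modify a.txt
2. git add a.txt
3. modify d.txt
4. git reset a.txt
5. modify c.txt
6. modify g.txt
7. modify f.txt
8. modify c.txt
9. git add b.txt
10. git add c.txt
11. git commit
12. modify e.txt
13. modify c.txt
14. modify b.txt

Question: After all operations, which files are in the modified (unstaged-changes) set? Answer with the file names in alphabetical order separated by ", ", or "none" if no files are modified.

After op 1 (modify a.txt): modified={a.txt} staged={none}
After op 2 (git add a.txt): modified={none} staged={a.txt}
After op 3 (modify d.txt): modified={d.txt} staged={a.txt}
After op 4 (git reset a.txt): modified={a.txt, d.txt} staged={none}
After op 5 (modify c.txt): modified={a.txt, c.txt, d.txt} staged={none}
After op 6 (modify g.txt): modified={a.txt, c.txt, d.txt, g.txt} staged={none}
After op 7 (modify f.txt): modified={a.txt, c.txt, d.txt, f.txt, g.txt} staged={none}
After op 8 (modify c.txt): modified={a.txt, c.txt, d.txt, f.txt, g.txt} staged={none}
After op 9 (git add b.txt): modified={a.txt, c.txt, d.txt, f.txt, g.txt} staged={none}
After op 10 (git add c.txt): modified={a.txt, d.txt, f.txt, g.txt} staged={c.txt}
After op 11 (git commit): modified={a.txt, d.txt, f.txt, g.txt} staged={none}
After op 12 (modify e.txt): modified={a.txt, d.txt, e.txt, f.txt, g.txt} staged={none}
After op 13 (modify c.txt): modified={a.txt, c.txt, d.txt, e.txt, f.txt, g.txt} staged={none}
After op 14 (modify b.txt): modified={a.txt, b.txt, c.txt, d.txt, e.txt, f.txt, g.txt} staged={none}

Answer: a.txt, b.txt, c.txt, d.txt, e.txt, f.txt, g.txt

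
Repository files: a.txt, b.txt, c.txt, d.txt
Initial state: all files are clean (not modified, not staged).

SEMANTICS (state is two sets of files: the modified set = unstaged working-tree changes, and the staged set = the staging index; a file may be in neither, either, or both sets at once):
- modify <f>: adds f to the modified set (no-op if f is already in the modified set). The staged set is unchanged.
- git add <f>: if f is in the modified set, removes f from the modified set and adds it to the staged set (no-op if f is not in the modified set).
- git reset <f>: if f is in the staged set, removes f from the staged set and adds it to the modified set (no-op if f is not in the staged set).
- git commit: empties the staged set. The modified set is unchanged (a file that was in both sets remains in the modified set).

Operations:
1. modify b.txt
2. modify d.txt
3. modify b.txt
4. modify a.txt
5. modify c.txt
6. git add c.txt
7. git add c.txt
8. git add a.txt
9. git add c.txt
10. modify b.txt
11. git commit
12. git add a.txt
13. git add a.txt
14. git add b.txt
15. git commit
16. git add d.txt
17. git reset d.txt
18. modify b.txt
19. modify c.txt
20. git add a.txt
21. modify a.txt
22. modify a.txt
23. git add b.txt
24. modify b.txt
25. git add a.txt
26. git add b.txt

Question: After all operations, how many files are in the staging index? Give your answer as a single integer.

After op 1 (modify b.txt): modified={b.txt} staged={none}
After op 2 (modify d.txt): modified={b.txt, d.txt} staged={none}
After op 3 (modify b.txt): modified={b.txt, d.txt} staged={none}
After op 4 (modify a.txt): modified={a.txt, b.txt, d.txt} staged={none}
After op 5 (modify c.txt): modified={a.txt, b.txt, c.txt, d.txt} staged={none}
After op 6 (git add c.txt): modified={a.txt, b.txt, d.txt} staged={c.txt}
After op 7 (git add c.txt): modified={a.txt, b.txt, d.txt} staged={c.txt}
After op 8 (git add a.txt): modified={b.txt, d.txt} staged={a.txt, c.txt}
After op 9 (git add c.txt): modified={b.txt, d.txt} staged={a.txt, c.txt}
After op 10 (modify b.txt): modified={b.txt, d.txt} staged={a.txt, c.txt}
After op 11 (git commit): modified={b.txt, d.txt} staged={none}
After op 12 (git add a.txt): modified={b.txt, d.txt} staged={none}
After op 13 (git add a.txt): modified={b.txt, d.txt} staged={none}
After op 14 (git add b.txt): modified={d.txt} staged={b.txt}
After op 15 (git commit): modified={d.txt} staged={none}
After op 16 (git add d.txt): modified={none} staged={d.txt}
After op 17 (git reset d.txt): modified={d.txt} staged={none}
After op 18 (modify b.txt): modified={b.txt, d.txt} staged={none}
After op 19 (modify c.txt): modified={b.txt, c.txt, d.txt} staged={none}
After op 20 (git add a.txt): modified={b.txt, c.txt, d.txt} staged={none}
After op 21 (modify a.txt): modified={a.txt, b.txt, c.txt, d.txt} staged={none}
After op 22 (modify a.txt): modified={a.txt, b.txt, c.txt, d.txt} staged={none}
After op 23 (git add b.txt): modified={a.txt, c.txt, d.txt} staged={b.txt}
After op 24 (modify b.txt): modified={a.txt, b.txt, c.txt, d.txt} staged={b.txt}
After op 25 (git add a.txt): modified={b.txt, c.txt, d.txt} staged={a.txt, b.txt}
After op 26 (git add b.txt): modified={c.txt, d.txt} staged={a.txt, b.txt}
Final staged set: {a.txt, b.txt} -> count=2

Answer: 2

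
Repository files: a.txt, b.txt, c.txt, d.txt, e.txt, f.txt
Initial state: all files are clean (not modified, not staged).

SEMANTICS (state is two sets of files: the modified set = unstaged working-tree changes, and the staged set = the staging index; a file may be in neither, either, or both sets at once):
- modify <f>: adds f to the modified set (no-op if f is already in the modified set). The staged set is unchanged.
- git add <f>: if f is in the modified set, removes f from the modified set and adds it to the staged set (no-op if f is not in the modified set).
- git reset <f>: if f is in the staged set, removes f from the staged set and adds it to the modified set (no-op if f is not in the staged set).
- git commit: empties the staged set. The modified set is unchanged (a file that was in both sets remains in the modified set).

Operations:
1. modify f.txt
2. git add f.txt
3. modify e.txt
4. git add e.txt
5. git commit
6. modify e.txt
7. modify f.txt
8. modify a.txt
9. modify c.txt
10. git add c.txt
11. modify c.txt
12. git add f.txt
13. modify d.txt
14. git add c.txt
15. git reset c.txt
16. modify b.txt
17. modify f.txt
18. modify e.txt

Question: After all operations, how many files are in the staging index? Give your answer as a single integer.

After op 1 (modify f.txt): modified={f.txt} staged={none}
After op 2 (git add f.txt): modified={none} staged={f.txt}
After op 3 (modify e.txt): modified={e.txt} staged={f.txt}
After op 4 (git add e.txt): modified={none} staged={e.txt, f.txt}
After op 5 (git commit): modified={none} staged={none}
After op 6 (modify e.txt): modified={e.txt} staged={none}
After op 7 (modify f.txt): modified={e.txt, f.txt} staged={none}
After op 8 (modify a.txt): modified={a.txt, e.txt, f.txt} staged={none}
After op 9 (modify c.txt): modified={a.txt, c.txt, e.txt, f.txt} staged={none}
After op 10 (git add c.txt): modified={a.txt, e.txt, f.txt} staged={c.txt}
After op 11 (modify c.txt): modified={a.txt, c.txt, e.txt, f.txt} staged={c.txt}
After op 12 (git add f.txt): modified={a.txt, c.txt, e.txt} staged={c.txt, f.txt}
After op 13 (modify d.txt): modified={a.txt, c.txt, d.txt, e.txt} staged={c.txt, f.txt}
After op 14 (git add c.txt): modified={a.txt, d.txt, e.txt} staged={c.txt, f.txt}
After op 15 (git reset c.txt): modified={a.txt, c.txt, d.txt, e.txt} staged={f.txt}
After op 16 (modify b.txt): modified={a.txt, b.txt, c.txt, d.txt, e.txt} staged={f.txt}
After op 17 (modify f.txt): modified={a.txt, b.txt, c.txt, d.txt, e.txt, f.txt} staged={f.txt}
After op 18 (modify e.txt): modified={a.txt, b.txt, c.txt, d.txt, e.txt, f.txt} staged={f.txt}
Final staged set: {f.txt} -> count=1

Answer: 1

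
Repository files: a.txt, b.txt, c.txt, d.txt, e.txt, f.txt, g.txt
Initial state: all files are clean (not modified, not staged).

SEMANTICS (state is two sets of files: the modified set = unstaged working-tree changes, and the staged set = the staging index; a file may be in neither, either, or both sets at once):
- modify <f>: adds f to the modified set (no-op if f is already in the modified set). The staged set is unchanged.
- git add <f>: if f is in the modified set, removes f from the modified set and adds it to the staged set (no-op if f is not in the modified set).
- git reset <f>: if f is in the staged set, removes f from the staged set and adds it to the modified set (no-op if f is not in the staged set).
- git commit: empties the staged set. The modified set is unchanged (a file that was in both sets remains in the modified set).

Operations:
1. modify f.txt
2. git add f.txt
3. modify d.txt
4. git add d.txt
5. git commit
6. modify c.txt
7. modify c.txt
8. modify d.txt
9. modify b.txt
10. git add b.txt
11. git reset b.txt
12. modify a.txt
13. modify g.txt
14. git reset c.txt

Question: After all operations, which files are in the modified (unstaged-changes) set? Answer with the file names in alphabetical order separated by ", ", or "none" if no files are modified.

After op 1 (modify f.txt): modified={f.txt} staged={none}
After op 2 (git add f.txt): modified={none} staged={f.txt}
After op 3 (modify d.txt): modified={d.txt} staged={f.txt}
After op 4 (git add d.txt): modified={none} staged={d.txt, f.txt}
After op 5 (git commit): modified={none} staged={none}
After op 6 (modify c.txt): modified={c.txt} staged={none}
After op 7 (modify c.txt): modified={c.txt} staged={none}
After op 8 (modify d.txt): modified={c.txt, d.txt} staged={none}
After op 9 (modify b.txt): modified={b.txt, c.txt, d.txt} staged={none}
After op 10 (git add b.txt): modified={c.txt, d.txt} staged={b.txt}
After op 11 (git reset b.txt): modified={b.txt, c.txt, d.txt} staged={none}
After op 12 (modify a.txt): modified={a.txt, b.txt, c.txt, d.txt} staged={none}
After op 13 (modify g.txt): modified={a.txt, b.txt, c.txt, d.txt, g.txt} staged={none}
After op 14 (git reset c.txt): modified={a.txt, b.txt, c.txt, d.txt, g.txt} staged={none}

Answer: a.txt, b.txt, c.txt, d.txt, g.txt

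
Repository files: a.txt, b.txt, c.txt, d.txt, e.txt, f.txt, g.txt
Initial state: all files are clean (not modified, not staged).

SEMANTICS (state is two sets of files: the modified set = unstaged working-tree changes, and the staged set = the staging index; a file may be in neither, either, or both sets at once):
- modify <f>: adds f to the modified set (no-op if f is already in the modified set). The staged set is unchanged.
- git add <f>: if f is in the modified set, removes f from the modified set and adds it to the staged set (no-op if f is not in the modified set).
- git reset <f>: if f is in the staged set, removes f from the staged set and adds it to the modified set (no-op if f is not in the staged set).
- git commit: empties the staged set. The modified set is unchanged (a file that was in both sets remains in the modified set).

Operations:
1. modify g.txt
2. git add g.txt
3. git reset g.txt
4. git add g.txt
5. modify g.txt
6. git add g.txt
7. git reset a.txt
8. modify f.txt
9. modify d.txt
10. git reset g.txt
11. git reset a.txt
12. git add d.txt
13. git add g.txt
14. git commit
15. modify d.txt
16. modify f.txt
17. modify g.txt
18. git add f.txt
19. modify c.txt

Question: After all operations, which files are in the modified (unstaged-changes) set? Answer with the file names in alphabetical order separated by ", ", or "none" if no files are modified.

After op 1 (modify g.txt): modified={g.txt} staged={none}
After op 2 (git add g.txt): modified={none} staged={g.txt}
After op 3 (git reset g.txt): modified={g.txt} staged={none}
After op 4 (git add g.txt): modified={none} staged={g.txt}
After op 5 (modify g.txt): modified={g.txt} staged={g.txt}
After op 6 (git add g.txt): modified={none} staged={g.txt}
After op 7 (git reset a.txt): modified={none} staged={g.txt}
After op 8 (modify f.txt): modified={f.txt} staged={g.txt}
After op 9 (modify d.txt): modified={d.txt, f.txt} staged={g.txt}
After op 10 (git reset g.txt): modified={d.txt, f.txt, g.txt} staged={none}
After op 11 (git reset a.txt): modified={d.txt, f.txt, g.txt} staged={none}
After op 12 (git add d.txt): modified={f.txt, g.txt} staged={d.txt}
After op 13 (git add g.txt): modified={f.txt} staged={d.txt, g.txt}
After op 14 (git commit): modified={f.txt} staged={none}
After op 15 (modify d.txt): modified={d.txt, f.txt} staged={none}
After op 16 (modify f.txt): modified={d.txt, f.txt} staged={none}
After op 17 (modify g.txt): modified={d.txt, f.txt, g.txt} staged={none}
After op 18 (git add f.txt): modified={d.txt, g.txt} staged={f.txt}
After op 19 (modify c.txt): modified={c.txt, d.txt, g.txt} staged={f.txt}

Answer: c.txt, d.txt, g.txt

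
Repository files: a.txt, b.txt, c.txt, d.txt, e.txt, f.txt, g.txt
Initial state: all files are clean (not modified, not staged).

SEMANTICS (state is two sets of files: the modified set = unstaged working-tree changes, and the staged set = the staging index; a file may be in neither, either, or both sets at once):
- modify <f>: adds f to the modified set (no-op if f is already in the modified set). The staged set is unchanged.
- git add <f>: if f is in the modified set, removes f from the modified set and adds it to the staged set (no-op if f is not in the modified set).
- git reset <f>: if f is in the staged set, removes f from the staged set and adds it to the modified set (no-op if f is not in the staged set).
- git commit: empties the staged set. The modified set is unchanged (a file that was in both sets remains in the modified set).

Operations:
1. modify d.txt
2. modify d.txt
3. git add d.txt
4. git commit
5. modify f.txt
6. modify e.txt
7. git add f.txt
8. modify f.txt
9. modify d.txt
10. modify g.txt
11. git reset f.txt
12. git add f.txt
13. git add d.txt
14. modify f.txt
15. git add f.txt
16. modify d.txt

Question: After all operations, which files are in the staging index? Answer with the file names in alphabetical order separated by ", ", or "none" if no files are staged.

After op 1 (modify d.txt): modified={d.txt} staged={none}
After op 2 (modify d.txt): modified={d.txt} staged={none}
After op 3 (git add d.txt): modified={none} staged={d.txt}
After op 4 (git commit): modified={none} staged={none}
After op 5 (modify f.txt): modified={f.txt} staged={none}
After op 6 (modify e.txt): modified={e.txt, f.txt} staged={none}
After op 7 (git add f.txt): modified={e.txt} staged={f.txt}
After op 8 (modify f.txt): modified={e.txt, f.txt} staged={f.txt}
After op 9 (modify d.txt): modified={d.txt, e.txt, f.txt} staged={f.txt}
After op 10 (modify g.txt): modified={d.txt, e.txt, f.txt, g.txt} staged={f.txt}
After op 11 (git reset f.txt): modified={d.txt, e.txt, f.txt, g.txt} staged={none}
After op 12 (git add f.txt): modified={d.txt, e.txt, g.txt} staged={f.txt}
After op 13 (git add d.txt): modified={e.txt, g.txt} staged={d.txt, f.txt}
After op 14 (modify f.txt): modified={e.txt, f.txt, g.txt} staged={d.txt, f.txt}
After op 15 (git add f.txt): modified={e.txt, g.txt} staged={d.txt, f.txt}
After op 16 (modify d.txt): modified={d.txt, e.txt, g.txt} staged={d.txt, f.txt}

Answer: d.txt, f.txt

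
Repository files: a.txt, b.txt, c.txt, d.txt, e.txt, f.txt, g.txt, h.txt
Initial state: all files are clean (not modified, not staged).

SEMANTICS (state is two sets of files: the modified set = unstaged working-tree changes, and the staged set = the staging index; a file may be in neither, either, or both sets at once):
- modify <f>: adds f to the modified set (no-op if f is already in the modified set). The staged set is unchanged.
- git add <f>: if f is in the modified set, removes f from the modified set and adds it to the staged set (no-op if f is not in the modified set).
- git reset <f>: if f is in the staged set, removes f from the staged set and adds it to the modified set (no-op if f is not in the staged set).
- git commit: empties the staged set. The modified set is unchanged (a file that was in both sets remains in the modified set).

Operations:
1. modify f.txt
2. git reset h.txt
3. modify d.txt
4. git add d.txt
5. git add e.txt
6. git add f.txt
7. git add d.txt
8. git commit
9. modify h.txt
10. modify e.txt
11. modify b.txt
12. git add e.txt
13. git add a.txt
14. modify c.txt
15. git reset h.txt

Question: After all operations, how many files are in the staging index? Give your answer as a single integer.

After op 1 (modify f.txt): modified={f.txt} staged={none}
After op 2 (git reset h.txt): modified={f.txt} staged={none}
After op 3 (modify d.txt): modified={d.txt, f.txt} staged={none}
After op 4 (git add d.txt): modified={f.txt} staged={d.txt}
After op 5 (git add e.txt): modified={f.txt} staged={d.txt}
After op 6 (git add f.txt): modified={none} staged={d.txt, f.txt}
After op 7 (git add d.txt): modified={none} staged={d.txt, f.txt}
After op 8 (git commit): modified={none} staged={none}
After op 9 (modify h.txt): modified={h.txt} staged={none}
After op 10 (modify e.txt): modified={e.txt, h.txt} staged={none}
After op 11 (modify b.txt): modified={b.txt, e.txt, h.txt} staged={none}
After op 12 (git add e.txt): modified={b.txt, h.txt} staged={e.txt}
After op 13 (git add a.txt): modified={b.txt, h.txt} staged={e.txt}
After op 14 (modify c.txt): modified={b.txt, c.txt, h.txt} staged={e.txt}
After op 15 (git reset h.txt): modified={b.txt, c.txt, h.txt} staged={e.txt}
Final staged set: {e.txt} -> count=1

Answer: 1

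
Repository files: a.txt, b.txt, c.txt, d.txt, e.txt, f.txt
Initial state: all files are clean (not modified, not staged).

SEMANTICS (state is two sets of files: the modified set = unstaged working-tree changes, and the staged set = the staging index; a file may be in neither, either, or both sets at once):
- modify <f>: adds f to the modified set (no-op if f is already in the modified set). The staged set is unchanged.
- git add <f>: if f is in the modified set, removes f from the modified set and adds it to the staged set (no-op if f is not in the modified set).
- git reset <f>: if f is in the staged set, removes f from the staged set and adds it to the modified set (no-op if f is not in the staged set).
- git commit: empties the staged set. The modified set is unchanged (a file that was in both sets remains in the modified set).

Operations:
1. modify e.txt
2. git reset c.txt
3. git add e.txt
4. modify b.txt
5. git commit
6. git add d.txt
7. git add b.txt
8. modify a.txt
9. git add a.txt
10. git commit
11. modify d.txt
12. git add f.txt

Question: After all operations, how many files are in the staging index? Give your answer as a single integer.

Answer: 0

Derivation:
After op 1 (modify e.txt): modified={e.txt} staged={none}
After op 2 (git reset c.txt): modified={e.txt} staged={none}
After op 3 (git add e.txt): modified={none} staged={e.txt}
After op 4 (modify b.txt): modified={b.txt} staged={e.txt}
After op 5 (git commit): modified={b.txt} staged={none}
After op 6 (git add d.txt): modified={b.txt} staged={none}
After op 7 (git add b.txt): modified={none} staged={b.txt}
After op 8 (modify a.txt): modified={a.txt} staged={b.txt}
After op 9 (git add a.txt): modified={none} staged={a.txt, b.txt}
After op 10 (git commit): modified={none} staged={none}
After op 11 (modify d.txt): modified={d.txt} staged={none}
After op 12 (git add f.txt): modified={d.txt} staged={none}
Final staged set: {none} -> count=0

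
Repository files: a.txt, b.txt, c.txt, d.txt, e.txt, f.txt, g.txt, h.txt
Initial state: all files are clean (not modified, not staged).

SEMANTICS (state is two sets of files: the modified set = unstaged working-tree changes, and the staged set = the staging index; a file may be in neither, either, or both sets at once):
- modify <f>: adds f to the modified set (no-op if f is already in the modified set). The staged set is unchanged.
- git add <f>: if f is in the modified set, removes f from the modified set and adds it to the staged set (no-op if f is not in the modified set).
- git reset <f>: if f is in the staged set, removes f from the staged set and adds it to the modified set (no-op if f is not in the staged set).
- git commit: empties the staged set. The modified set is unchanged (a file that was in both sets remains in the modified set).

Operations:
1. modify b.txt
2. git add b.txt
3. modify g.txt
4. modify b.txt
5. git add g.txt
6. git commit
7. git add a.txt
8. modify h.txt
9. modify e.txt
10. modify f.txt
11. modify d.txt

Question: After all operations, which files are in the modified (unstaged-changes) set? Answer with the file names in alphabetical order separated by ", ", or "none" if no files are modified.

After op 1 (modify b.txt): modified={b.txt} staged={none}
After op 2 (git add b.txt): modified={none} staged={b.txt}
After op 3 (modify g.txt): modified={g.txt} staged={b.txt}
After op 4 (modify b.txt): modified={b.txt, g.txt} staged={b.txt}
After op 5 (git add g.txt): modified={b.txt} staged={b.txt, g.txt}
After op 6 (git commit): modified={b.txt} staged={none}
After op 7 (git add a.txt): modified={b.txt} staged={none}
After op 8 (modify h.txt): modified={b.txt, h.txt} staged={none}
After op 9 (modify e.txt): modified={b.txt, e.txt, h.txt} staged={none}
After op 10 (modify f.txt): modified={b.txt, e.txt, f.txt, h.txt} staged={none}
After op 11 (modify d.txt): modified={b.txt, d.txt, e.txt, f.txt, h.txt} staged={none}

Answer: b.txt, d.txt, e.txt, f.txt, h.txt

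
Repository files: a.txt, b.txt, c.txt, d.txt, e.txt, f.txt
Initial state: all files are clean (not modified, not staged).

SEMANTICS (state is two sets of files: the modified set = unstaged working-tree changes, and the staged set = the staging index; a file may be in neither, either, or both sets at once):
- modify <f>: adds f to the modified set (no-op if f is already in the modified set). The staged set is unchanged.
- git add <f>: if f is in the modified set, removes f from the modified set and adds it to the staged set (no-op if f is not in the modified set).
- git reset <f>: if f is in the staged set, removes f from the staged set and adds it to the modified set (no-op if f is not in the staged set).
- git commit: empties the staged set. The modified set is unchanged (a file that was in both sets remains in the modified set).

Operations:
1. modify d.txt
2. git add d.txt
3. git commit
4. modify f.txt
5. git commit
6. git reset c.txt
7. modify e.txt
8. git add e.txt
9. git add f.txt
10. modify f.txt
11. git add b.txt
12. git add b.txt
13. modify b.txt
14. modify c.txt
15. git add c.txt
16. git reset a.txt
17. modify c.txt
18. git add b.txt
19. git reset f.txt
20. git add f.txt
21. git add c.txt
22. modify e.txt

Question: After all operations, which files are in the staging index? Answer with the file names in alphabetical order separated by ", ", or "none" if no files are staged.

Answer: b.txt, c.txt, e.txt, f.txt

Derivation:
After op 1 (modify d.txt): modified={d.txt} staged={none}
After op 2 (git add d.txt): modified={none} staged={d.txt}
After op 3 (git commit): modified={none} staged={none}
After op 4 (modify f.txt): modified={f.txt} staged={none}
After op 5 (git commit): modified={f.txt} staged={none}
After op 6 (git reset c.txt): modified={f.txt} staged={none}
After op 7 (modify e.txt): modified={e.txt, f.txt} staged={none}
After op 8 (git add e.txt): modified={f.txt} staged={e.txt}
After op 9 (git add f.txt): modified={none} staged={e.txt, f.txt}
After op 10 (modify f.txt): modified={f.txt} staged={e.txt, f.txt}
After op 11 (git add b.txt): modified={f.txt} staged={e.txt, f.txt}
After op 12 (git add b.txt): modified={f.txt} staged={e.txt, f.txt}
After op 13 (modify b.txt): modified={b.txt, f.txt} staged={e.txt, f.txt}
After op 14 (modify c.txt): modified={b.txt, c.txt, f.txt} staged={e.txt, f.txt}
After op 15 (git add c.txt): modified={b.txt, f.txt} staged={c.txt, e.txt, f.txt}
After op 16 (git reset a.txt): modified={b.txt, f.txt} staged={c.txt, e.txt, f.txt}
After op 17 (modify c.txt): modified={b.txt, c.txt, f.txt} staged={c.txt, e.txt, f.txt}
After op 18 (git add b.txt): modified={c.txt, f.txt} staged={b.txt, c.txt, e.txt, f.txt}
After op 19 (git reset f.txt): modified={c.txt, f.txt} staged={b.txt, c.txt, e.txt}
After op 20 (git add f.txt): modified={c.txt} staged={b.txt, c.txt, e.txt, f.txt}
After op 21 (git add c.txt): modified={none} staged={b.txt, c.txt, e.txt, f.txt}
After op 22 (modify e.txt): modified={e.txt} staged={b.txt, c.txt, e.txt, f.txt}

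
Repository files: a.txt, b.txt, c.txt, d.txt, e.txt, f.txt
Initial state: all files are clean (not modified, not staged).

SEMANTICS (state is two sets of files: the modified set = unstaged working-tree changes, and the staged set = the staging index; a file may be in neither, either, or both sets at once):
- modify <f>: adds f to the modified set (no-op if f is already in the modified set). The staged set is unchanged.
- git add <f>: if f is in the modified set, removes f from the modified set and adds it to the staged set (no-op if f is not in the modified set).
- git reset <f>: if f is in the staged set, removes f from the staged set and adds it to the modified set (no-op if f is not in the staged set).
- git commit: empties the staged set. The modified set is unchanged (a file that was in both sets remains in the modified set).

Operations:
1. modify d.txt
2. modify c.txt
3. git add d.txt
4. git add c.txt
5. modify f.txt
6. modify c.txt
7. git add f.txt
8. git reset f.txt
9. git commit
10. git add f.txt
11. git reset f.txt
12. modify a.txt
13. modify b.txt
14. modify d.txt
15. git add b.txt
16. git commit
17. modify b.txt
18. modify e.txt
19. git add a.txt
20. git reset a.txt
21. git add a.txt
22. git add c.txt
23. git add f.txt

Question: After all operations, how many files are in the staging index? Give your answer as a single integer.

Answer: 3

Derivation:
After op 1 (modify d.txt): modified={d.txt} staged={none}
After op 2 (modify c.txt): modified={c.txt, d.txt} staged={none}
After op 3 (git add d.txt): modified={c.txt} staged={d.txt}
After op 4 (git add c.txt): modified={none} staged={c.txt, d.txt}
After op 5 (modify f.txt): modified={f.txt} staged={c.txt, d.txt}
After op 6 (modify c.txt): modified={c.txt, f.txt} staged={c.txt, d.txt}
After op 7 (git add f.txt): modified={c.txt} staged={c.txt, d.txt, f.txt}
After op 8 (git reset f.txt): modified={c.txt, f.txt} staged={c.txt, d.txt}
After op 9 (git commit): modified={c.txt, f.txt} staged={none}
After op 10 (git add f.txt): modified={c.txt} staged={f.txt}
After op 11 (git reset f.txt): modified={c.txt, f.txt} staged={none}
After op 12 (modify a.txt): modified={a.txt, c.txt, f.txt} staged={none}
After op 13 (modify b.txt): modified={a.txt, b.txt, c.txt, f.txt} staged={none}
After op 14 (modify d.txt): modified={a.txt, b.txt, c.txt, d.txt, f.txt} staged={none}
After op 15 (git add b.txt): modified={a.txt, c.txt, d.txt, f.txt} staged={b.txt}
After op 16 (git commit): modified={a.txt, c.txt, d.txt, f.txt} staged={none}
After op 17 (modify b.txt): modified={a.txt, b.txt, c.txt, d.txt, f.txt} staged={none}
After op 18 (modify e.txt): modified={a.txt, b.txt, c.txt, d.txt, e.txt, f.txt} staged={none}
After op 19 (git add a.txt): modified={b.txt, c.txt, d.txt, e.txt, f.txt} staged={a.txt}
After op 20 (git reset a.txt): modified={a.txt, b.txt, c.txt, d.txt, e.txt, f.txt} staged={none}
After op 21 (git add a.txt): modified={b.txt, c.txt, d.txt, e.txt, f.txt} staged={a.txt}
After op 22 (git add c.txt): modified={b.txt, d.txt, e.txt, f.txt} staged={a.txt, c.txt}
After op 23 (git add f.txt): modified={b.txt, d.txt, e.txt} staged={a.txt, c.txt, f.txt}
Final staged set: {a.txt, c.txt, f.txt} -> count=3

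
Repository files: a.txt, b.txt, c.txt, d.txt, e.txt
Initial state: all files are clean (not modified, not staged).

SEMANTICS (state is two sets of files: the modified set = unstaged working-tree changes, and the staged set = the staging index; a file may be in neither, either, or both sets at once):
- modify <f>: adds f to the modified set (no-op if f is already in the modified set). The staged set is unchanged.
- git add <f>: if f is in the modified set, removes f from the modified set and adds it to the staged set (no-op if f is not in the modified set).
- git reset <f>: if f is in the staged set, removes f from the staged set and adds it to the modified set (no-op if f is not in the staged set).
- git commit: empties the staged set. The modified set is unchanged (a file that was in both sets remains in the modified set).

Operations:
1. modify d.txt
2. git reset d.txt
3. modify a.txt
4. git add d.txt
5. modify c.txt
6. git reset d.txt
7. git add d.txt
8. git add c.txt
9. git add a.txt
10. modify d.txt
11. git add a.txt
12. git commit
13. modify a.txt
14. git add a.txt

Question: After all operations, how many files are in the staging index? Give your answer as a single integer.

Answer: 1

Derivation:
After op 1 (modify d.txt): modified={d.txt} staged={none}
After op 2 (git reset d.txt): modified={d.txt} staged={none}
After op 3 (modify a.txt): modified={a.txt, d.txt} staged={none}
After op 4 (git add d.txt): modified={a.txt} staged={d.txt}
After op 5 (modify c.txt): modified={a.txt, c.txt} staged={d.txt}
After op 6 (git reset d.txt): modified={a.txt, c.txt, d.txt} staged={none}
After op 7 (git add d.txt): modified={a.txt, c.txt} staged={d.txt}
After op 8 (git add c.txt): modified={a.txt} staged={c.txt, d.txt}
After op 9 (git add a.txt): modified={none} staged={a.txt, c.txt, d.txt}
After op 10 (modify d.txt): modified={d.txt} staged={a.txt, c.txt, d.txt}
After op 11 (git add a.txt): modified={d.txt} staged={a.txt, c.txt, d.txt}
After op 12 (git commit): modified={d.txt} staged={none}
After op 13 (modify a.txt): modified={a.txt, d.txt} staged={none}
After op 14 (git add a.txt): modified={d.txt} staged={a.txt}
Final staged set: {a.txt} -> count=1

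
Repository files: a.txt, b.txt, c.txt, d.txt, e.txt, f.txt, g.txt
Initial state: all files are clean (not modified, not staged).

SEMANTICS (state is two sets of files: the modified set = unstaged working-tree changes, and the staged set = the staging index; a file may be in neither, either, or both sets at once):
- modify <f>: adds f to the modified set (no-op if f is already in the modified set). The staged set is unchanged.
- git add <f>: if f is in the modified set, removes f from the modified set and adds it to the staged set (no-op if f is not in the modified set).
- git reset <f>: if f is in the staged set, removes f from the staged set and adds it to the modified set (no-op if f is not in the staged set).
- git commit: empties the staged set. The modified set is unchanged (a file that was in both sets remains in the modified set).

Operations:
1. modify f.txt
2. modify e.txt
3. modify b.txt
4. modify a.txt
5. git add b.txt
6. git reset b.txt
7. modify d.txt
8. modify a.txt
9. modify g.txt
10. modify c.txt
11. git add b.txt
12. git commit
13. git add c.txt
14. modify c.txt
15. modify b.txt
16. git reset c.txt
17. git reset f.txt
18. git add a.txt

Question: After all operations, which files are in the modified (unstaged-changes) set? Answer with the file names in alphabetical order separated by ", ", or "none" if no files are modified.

After op 1 (modify f.txt): modified={f.txt} staged={none}
After op 2 (modify e.txt): modified={e.txt, f.txt} staged={none}
After op 3 (modify b.txt): modified={b.txt, e.txt, f.txt} staged={none}
After op 4 (modify a.txt): modified={a.txt, b.txt, e.txt, f.txt} staged={none}
After op 5 (git add b.txt): modified={a.txt, e.txt, f.txt} staged={b.txt}
After op 6 (git reset b.txt): modified={a.txt, b.txt, e.txt, f.txt} staged={none}
After op 7 (modify d.txt): modified={a.txt, b.txt, d.txt, e.txt, f.txt} staged={none}
After op 8 (modify a.txt): modified={a.txt, b.txt, d.txt, e.txt, f.txt} staged={none}
After op 9 (modify g.txt): modified={a.txt, b.txt, d.txt, e.txt, f.txt, g.txt} staged={none}
After op 10 (modify c.txt): modified={a.txt, b.txt, c.txt, d.txt, e.txt, f.txt, g.txt} staged={none}
After op 11 (git add b.txt): modified={a.txt, c.txt, d.txt, e.txt, f.txt, g.txt} staged={b.txt}
After op 12 (git commit): modified={a.txt, c.txt, d.txt, e.txt, f.txt, g.txt} staged={none}
After op 13 (git add c.txt): modified={a.txt, d.txt, e.txt, f.txt, g.txt} staged={c.txt}
After op 14 (modify c.txt): modified={a.txt, c.txt, d.txt, e.txt, f.txt, g.txt} staged={c.txt}
After op 15 (modify b.txt): modified={a.txt, b.txt, c.txt, d.txt, e.txt, f.txt, g.txt} staged={c.txt}
After op 16 (git reset c.txt): modified={a.txt, b.txt, c.txt, d.txt, e.txt, f.txt, g.txt} staged={none}
After op 17 (git reset f.txt): modified={a.txt, b.txt, c.txt, d.txt, e.txt, f.txt, g.txt} staged={none}
After op 18 (git add a.txt): modified={b.txt, c.txt, d.txt, e.txt, f.txt, g.txt} staged={a.txt}

Answer: b.txt, c.txt, d.txt, e.txt, f.txt, g.txt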